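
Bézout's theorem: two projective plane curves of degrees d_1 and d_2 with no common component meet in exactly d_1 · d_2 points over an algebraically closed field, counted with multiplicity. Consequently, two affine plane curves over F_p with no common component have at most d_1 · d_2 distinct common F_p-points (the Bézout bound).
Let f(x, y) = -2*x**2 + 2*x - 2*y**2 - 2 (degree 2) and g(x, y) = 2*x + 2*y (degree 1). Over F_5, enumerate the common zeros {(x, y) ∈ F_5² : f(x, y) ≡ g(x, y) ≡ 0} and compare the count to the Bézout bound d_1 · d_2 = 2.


Common zeros: ∅; count = 0; Bézout bound = 2.

deg(f) = 2, deg(g) = 1, so Bézout bound = 2.
Scan x ∈ F_5. For each x, list the y ∈ F_5 with f(x, y) ≡ 0 and those with g(x, y) ≡ 0 (mod 5); the common zeros in that column are the intersection.
  x = 0: f ≡ 0 at y ∈ {2, 3}; g ≡ 0 at y ∈ {0}; common: ∅.
  x = 1: f ≡ 0 at y ∈ {2, 3}; g ≡ 0 at y ∈ {4}; common: ∅.
  x = 2: f ≡ 0 at y ∈ ∅; g ≡ 0 at y ∈ {3}; common: ∅.
  x = 3: f ≡ 0 at y ∈ ∅; g ≡ 0 at y ∈ {2}; common: ∅.
  x = 4: f ≡ 0 at y ∈ ∅; g ≡ 0 at y ∈ {1}; common: ∅.
Collecting: common zeros = ∅, so the count is 0.
Comparison with the Bézout bound: 0 ≤ 2 = deg(f)·deg(g), as expected for curves with no common component (the affine F_5-count falls short of the bound because intersections may lie at infinity, over extension fields, or carry multiplicity).


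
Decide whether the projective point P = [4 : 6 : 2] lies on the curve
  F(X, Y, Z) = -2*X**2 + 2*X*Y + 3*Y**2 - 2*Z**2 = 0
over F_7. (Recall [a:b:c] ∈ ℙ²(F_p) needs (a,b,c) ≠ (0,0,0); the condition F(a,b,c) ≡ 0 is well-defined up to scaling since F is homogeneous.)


F(4,6,2) ≡ 4 (mod 7); P is NOT on the curve.

Evaluate F(4, 6, 2) term-by-term (mod 7).
  -2*X**2 ↦ -2·16·1·1 = -32
  2*X*Y ↦ 2·4·6·1 = 48
  3*Y**2 ↦ 3·1·36·1 = 108
  -2*Z**2 ↦ -2·1·1·4 = -8
Sum: F(4, 6, 2) = (-32) + (48) + (108) + (-8) = 116.
Reducing mod 7: 116 ≡ 4 (mod 7).
Since F(a, b, c) ≡ 4 ≠ 0 (mod 7), P does NOT lie on the curve.


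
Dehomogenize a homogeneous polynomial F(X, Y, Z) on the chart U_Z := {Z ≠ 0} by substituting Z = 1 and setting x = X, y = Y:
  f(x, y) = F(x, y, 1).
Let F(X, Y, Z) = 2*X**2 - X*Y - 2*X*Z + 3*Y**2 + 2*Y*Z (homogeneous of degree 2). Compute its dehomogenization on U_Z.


f(x, y) = 2*x**2 - x*y - 2*x + 3*y**2 + 2*y

On U_Z we set Z = 1. Each monomial c·X^i·Y^j·Z^k in F becomes c·x^i·y^j·1^k = c·x^i·y^j.
Substituting Z = 1: F(X, Y, 1) = 2*x**2 - x*y - 2*x + 3*y**2 + 2*y.
Note: deg(f) ≤ deg(F) = 2; strict inequality happens when F is divisible by Z (lost terms).


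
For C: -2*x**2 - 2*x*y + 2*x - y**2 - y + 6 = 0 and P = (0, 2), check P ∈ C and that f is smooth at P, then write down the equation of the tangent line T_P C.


Tangent line at P: -2*x - 5*y + 10 = 0.

Step 1: f(0, 2) = 0, so P lies on C.
Step 2: partial derivatives
  f_x(x, y) = -4*x - 2*y + 2, f_y(x, y) = -2*x - 2*y - 1.
  f_x(P) = -2, f_y(P) = -5 (gradient nonzero, so P is smooth).
Step 3: tangent line at P: -2·(x − 0) + -5·(y − 2) = 0.
Expanding: -2*x - 5*y + 10 = 0.


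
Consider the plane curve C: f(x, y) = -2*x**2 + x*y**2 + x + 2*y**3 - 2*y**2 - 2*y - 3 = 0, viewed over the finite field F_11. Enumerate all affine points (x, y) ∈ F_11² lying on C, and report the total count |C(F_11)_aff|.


Affine F_11-points: {(0, 5), (2, 5), (4, 2), (4, 4), (6, 6), (7, 6), (10, 4)}; count = 7.

For each of the 121 pairs (x, y) ∈ F_11², evaluate f(x, y) mod 11. Record the zeros.
  x = 0: [0↦8, 1↦6, 2↦1, 3↦5, 4↦8, 5↦0, 6↦4, 7↦10, 8↦8, 9↦10, 10↦6]  zeros at y ∈ {5}
  x = 1: [0↦7, 1↦6, 2↦4, 3↦2, 4↦1, 5↦2, 6↦6, 7↦3, 8↦5, 9↦2, 10↦6]  zeros at y ∈ ∅
  x = 2: [0↦2, 1↦2, 2↦3, 3↦6, 4↦1, 5↦0, 6↦4, 7↦3, 8↦9, 9↦1, 10↦2]  zeros at y ∈ {5}
  x = 3: [0↦4, 1↦5, 2↦9, 3↦6, 4↦8, 5↦5, 6↦9, 7↦10, 8↦9, 9↦7, 10↦5]  zeros at y ∈ ∅
  x = 4: [0↦2, 1↦4, 2↦0, 3↦2, 4↦0, 5↦6, 6↦10, 7↦2, 8↦5, 9↦9, 10↦4]  zeros at y ∈ {2, 4}
  x = 5: [0↦7, 1↦10, 2↦9, 3↦5, 4↦10, 5↦3, 6↦7, 7↦1, 8↦8, 9↦7, 10↦10]  zeros at y ∈ ∅
  x = 6: [0↦8, 1↦1, 2↦3, 3↦4, 4↦5, 5↦7, 6↦0, 7↦7, 8↦7, 9↦1, 10↦1]  zeros at y ∈ {6}
  x = 7: [0↦5, 1↦10, 2↦4, 3↦10, 4↦7, 5↦7, 6↦0, 7↦9, 8↦2, 9↦2, 10↦10]  zeros at y ∈ {6}
  x = 8: [0↦9, 1↦4, 2↦1, 3↦1, 4↦5, 5↦3, 6↦7, 7↦7, 8↦4, 9↦10, 10↦4]  zeros at y ∈ ∅
  x = 9: [0↦9, 1↦5, 2↦5, 3↦10, 4↦10, 5↦6, 6↦10, 7↦1, 8↦2, 9↦3, 10↦5]  zeros at y ∈ ∅
  x = 10: [0↦5, 1↦2, 2↦5, 3↦4, 4↦0, 5↦5, 6↦9, 7↦2, 8↦7, 9↦3, 10↦2]  zeros at y ∈ {4}
Collecting zeros: affine points = {(0, 5), (2, 5), (4, 2), (4, 4), (6, 6), (7, 6), (10, 4)}.
Total count |C(F_11)_aff| = 7.


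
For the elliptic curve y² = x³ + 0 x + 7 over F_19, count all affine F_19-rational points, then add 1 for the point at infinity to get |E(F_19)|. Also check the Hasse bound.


Affine points = {(0, 8), (0, 11), (8, 5), (8, 14), (10, 0), (12, 5), (12, 14), (13, 0), (15, 0), (18, 5), (18, 14)}; affine count = 11; |E(F_19)| = 12.

Discriminant check: Δ ∝ 4a³ + 27b² = 4·0³ + 27·7² = 4·0 + 27·49 ≡ 12 (mod 19). Nonzero ⇒ E is nonsingular.
For each x ∈ F_19, compute rhs = x³ + 0·x + 7 mod 19, then count y ∈ F_19 with y² ≡ rhs.
  x = 0: rhs = 7, matching y values: 8, 11 (2 points).
  x = 1: rhs = 8, matching y values: none (0 points).
  x = 2: rhs = 15, matching y values: none (0 points).
  x = 3: rhs = 15, matching y values: none (0 points).
  x = 4: rhs = 14, matching y values: none (0 points).
  x = 5: rhs = 18, matching y values: none (0 points).
  x = 6: rhs = 14, matching y values: none (0 points).
  x = 7: rhs = 8, matching y values: none (0 points).
  x = 8: rhs = 6, matching y values: 5, 14 (2 points).
  x = 9: rhs = 14, matching y values: none (0 points).
  x = 10: rhs = 0, matching y values: 0 (1 points).
  x = 11: rhs = 8, matching y values: none (0 points).
  x = 12: rhs = 6, matching y values: 5, 14 (2 points).
  x = 13: rhs = 0, matching y values: 0 (1 points).
  x = 14: rhs = 15, matching y values: none (0 points).
  x = 15: rhs = 0, matching y values: 0 (1 points).
  x = 16: rhs = 18, matching y values: none (0 points).
  x = 17: rhs = 18, matching y values: none (0 points).
  x = 18: rhs = 6, matching y values: 5, 14 (2 points).
Total affine count: 11.
Full point count |E(F_19)| = 11 + 1 = 12.
Hasse bound: |12 − (19+1)| = |-8| = 8 ≤ 2√19 ≈ 8.7178 ✓.


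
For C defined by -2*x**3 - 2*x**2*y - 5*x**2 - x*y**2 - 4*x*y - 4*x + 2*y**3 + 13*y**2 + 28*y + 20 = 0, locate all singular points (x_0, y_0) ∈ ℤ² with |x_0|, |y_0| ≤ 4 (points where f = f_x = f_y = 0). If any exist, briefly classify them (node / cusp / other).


Singular points: {(0, -2)}; classification: node.

Compute partial derivatives:
  f_x = -6*x**2 - 4*x*y - 10*x - y**2 - 4*y - 4.
  f_y = -2*x**2 - 2*x*y - 4*x + 6*y**2 + 26*y + 28.
Scan x_0 ∈ {−4, ..., 4}. For each x_0, f_y(x_0, y) is a polynomial in y; find its integer roots y ∈ {−4, ..., 4}, then test f_x and f at those candidates.
  x = -4: f_y(-4, y) = 6*y**2 + 34*y + 12; no integer root y with |y| ≤ 4.
  x = -3: f_y(-3, y) = 6*y**2 + 32*y + 22; no integer root y with |y| ≤ 4.
  x = -2: f_y(-2, y) = 6*y**2 + 30*y + 28; no integer root y with |y| ≤ 4.
  x = -1: f_y(-1, y) = 6*y**2 + 28*y + 30; vanishes at y ∈ {-3}. (-1, -3): f_x = -9 ≠ 0.
  x = 0: f_y(0, y) = 6*y**2 + 26*y + 28; vanishes at y ∈ {-2}. (0, -2): f_x = 0, f = 0 — SINGULAR.
  x = 1: f_y(1, y) = 6*y**2 + 24*y + 22; no integer root y with |y| ≤ 4.
  x = 2: f_y(2, y) = 6*y**2 + 22*y + 12; vanishes at y ∈ {-3}. (2, -3): f_x = -21 ≠ 0.
  x = 3: f_y(3, y) = 6*y**2 + 20*y - 2; no integer root y with |y| ≤ 4.
  x = 4: f_y(4, y) = 6*y**2 + 18*y - 20; no integer root y with |y| ≤ 4.
Only singular point on the grid: (0, -2).
Classify: substitute x = 0 + u, y = -2 + v and expand: f = -2*u**3 - 2*u**2*v - u**2 - u*v**2 + 2*v**3 + v**2.
No constant or linear terms (consistent with a singular point). Quadratic part: -u**2 + v**2. Cubic part: -2*u**3 - 2*u**2*v - u*v**2 + 2*v**3.
The quadratic part v**2 - u**2 = (v − u)(v + u) splits into two distinct linear factors, so there are two distinct tangent lines y − -2 = ±(x − 0) — this is a node (ordinary double point).
Classification: node.


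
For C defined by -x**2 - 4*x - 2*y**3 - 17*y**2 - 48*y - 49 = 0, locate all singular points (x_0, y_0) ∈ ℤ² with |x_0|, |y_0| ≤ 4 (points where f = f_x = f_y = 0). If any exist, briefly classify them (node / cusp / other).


Singular points: {(-2, -3)}; classification: node.

Compute partial derivatives:
  f_x = -2*x - 4.
  f_y = -6*y**2 - 34*y - 48.
Scan x_0 ∈ {−4, ..., 4}. For each x_0, f_y(x_0, y) is a polynomial in y; find its integer roots y ∈ {−4, ..., 4}, then test f_x and f at those candidates.
  x = -4: f_y(-4, y) = -6*y**2 - 34*y - 48; vanishes at y ∈ {-3}. (-4, -3): f_x = 4 ≠ 0.
  x = -3: f_y(-3, y) = -6*y**2 - 34*y - 48; vanishes at y ∈ {-3}. (-3, -3): f_x = 2 ≠ 0.
  x = -2: f_y(-2, y) = -6*y**2 - 34*y - 48; vanishes at y ∈ {-3}. (-2, -3): f_x = 0, f = 0 — SINGULAR.
  x = -1: f_y(-1, y) = -6*y**2 - 34*y - 48; vanishes at y ∈ {-3}. (-1, -3): f_x = -2 ≠ 0.
  x = 0: f_y(0, y) = -6*y**2 - 34*y - 48; vanishes at y ∈ {-3}. (0, -3): f_x = -4 ≠ 0.
  x = 1: f_y(1, y) = -6*y**2 - 34*y - 48; vanishes at y ∈ {-3}. (1, -3): f_x = -6 ≠ 0.
  x = 2: f_y(2, y) = -6*y**2 - 34*y - 48; vanishes at y ∈ {-3}. (2, -3): f_x = -8 ≠ 0.
  x = 3: f_y(3, y) = -6*y**2 - 34*y - 48; vanishes at y ∈ {-3}. (3, -3): f_x = -10 ≠ 0.
  x = 4: f_y(4, y) = -6*y**2 - 34*y - 48; vanishes at y ∈ {-3}. (4, -3): f_x = -12 ≠ 0.
Only singular point on the grid: (-2, -3).
Classify: substitute x = -2 + u, y = -3 + v and expand: f = -u**2 - 2*v**3 + v**2.
No constant or linear terms (consistent with a singular point). Quadratic part: -u**2 + v**2. Cubic part: -2*v**3.
The quadratic part v**2 - u**2 = (v − u)(v + u) splits into two distinct linear factors, so there are two distinct tangent lines y − -3 = ±(x − -2) — this is a node (ordinary double point).
Classification: node.


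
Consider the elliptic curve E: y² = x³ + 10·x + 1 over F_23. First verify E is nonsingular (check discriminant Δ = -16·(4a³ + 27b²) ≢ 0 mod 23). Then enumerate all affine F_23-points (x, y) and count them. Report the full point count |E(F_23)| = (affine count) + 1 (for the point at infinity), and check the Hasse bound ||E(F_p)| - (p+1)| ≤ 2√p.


Affine points = {(0, 1), (0, 22), (1, 9), (1, 14), (2, 11), (2, 12), (3, 9), (3, 14), (4, 6), (4, 17), (6, 1), (6, 22), (7, 0), (8, 8), (8, 15), (11, 4), (11, 19), (12, 3), (12, 20), (16, 5), (16, 18), (17, 1), (17, 22), (19, 9), (19, 14), (20, 6), (20, 17), (22, 6), (22, 17)}; affine count = 29; |E(F_23)| = 30.

Discriminant check: Δ ∝ 4a³ + 27b² = 4·10³ + 27·1² = 4·1000 + 27·1 ≡ 2 (mod 23). Nonzero ⇒ E is nonsingular.
For each x ∈ F_23, compute rhs = x³ + 10·x + 1 mod 23, then count y ∈ F_23 with y² ≡ rhs.
  x = 0: rhs = 1, matching y values: 1, 22 (2 points).
  x = 1: rhs = 12, matching y values: 9, 14 (2 points).
  x = 2: rhs = 6, matching y values: 11, 12 (2 points).
  x = 3: rhs = 12, matching y values: 9, 14 (2 points).
  x = 4: rhs = 13, matching y values: 6, 17 (2 points).
  x = 5: rhs = 15, matching y values: none (0 points).
  x = 6: rhs = 1, matching y values: 1, 22 (2 points).
  x = 7: rhs = 0, matching y values: 0 (1 points).
  x = 8: rhs = 18, matching y values: 8, 15 (2 points).
  x = 9: rhs = 15, matching y values: none (0 points).
  x = 10: rhs = 20, matching y values: none (0 points).
  x = 11: rhs = 16, matching y values: 4, 19 (2 points).
  x = 12: rhs = 9, matching y values: 3, 20 (2 points).
  x = 13: rhs = 5, matching y values: none (0 points).
  x = 14: rhs = 10, matching y values: none (0 points).
  x = 15: rhs = 7, matching y values: none (0 points).
  x = 16: rhs = 2, matching y values: 5, 18 (2 points).
  x = 17: rhs = 1, matching y values: 1, 22 (2 points).
  x = 18: rhs = 10, matching y values: none (0 points).
  x = 19: rhs = 12, matching y values: 9, 14 (2 points).
  x = 20: rhs = 13, matching y values: 6, 17 (2 points).
  x = 21: rhs = 19, matching y values: none (0 points).
  x = 22: rhs = 13, matching y values: 6, 17 (2 points).
Total affine count: 29.
Full point count |E(F_23)| = 29 + 1 = 30.
Hasse bound: |30 − (23+1)| = |6| = 6 ≤ 2√23 ≈ 9.5917 ✓.


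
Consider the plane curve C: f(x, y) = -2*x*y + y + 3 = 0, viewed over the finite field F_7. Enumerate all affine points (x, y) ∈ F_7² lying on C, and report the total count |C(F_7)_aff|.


Affine F_7-points: {(0, 4), (1, 3), (2, 1), (3, 2), (5, 5), (6, 6)}; count = 6.

For each of the 49 pairs (x, y) ∈ F_7², evaluate f(x, y) mod 7. Record the zeros.
  x = 0: [0↦3, 1↦4, 2↦5, 3↦6, 4↦0, 5↦1, 6↦2]  zeros at y ∈ {4}
  x = 1: [0↦3, 1↦2, 2↦1, 3↦0, 4↦6, 5↦5, 6↦4]  zeros at y ∈ {3}
  x = 2: [0↦3, 1↦0, 2↦4, 3↦1, 4↦5, 5↦2, 6↦6]  zeros at y ∈ {1}
  x = 3: [0↦3, 1↦5, 2↦0, 3↦2, 4↦4, 5↦6, 6↦1]  zeros at y ∈ {2}
  x = 4: [0↦3, 1↦3, 2↦3, 3↦3, 4↦3, 5↦3, 6↦3]  zeros at y ∈ ∅
  x = 5: [0↦3, 1↦1, 2↦6, 3↦4, 4↦2, 5↦0, 6↦5]  zeros at y ∈ {5}
  x = 6: [0↦3, 1↦6, 2↦2, 3↦5, 4↦1, 5↦4, 6↦0]  zeros at y ∈ {6}
Collecting zeros: affine points = {(0, 4), (1, 3), (2, 1), (3, 2), (5, 5), (6, 6)}.
Total count |C(F_7)_aff| = 6.


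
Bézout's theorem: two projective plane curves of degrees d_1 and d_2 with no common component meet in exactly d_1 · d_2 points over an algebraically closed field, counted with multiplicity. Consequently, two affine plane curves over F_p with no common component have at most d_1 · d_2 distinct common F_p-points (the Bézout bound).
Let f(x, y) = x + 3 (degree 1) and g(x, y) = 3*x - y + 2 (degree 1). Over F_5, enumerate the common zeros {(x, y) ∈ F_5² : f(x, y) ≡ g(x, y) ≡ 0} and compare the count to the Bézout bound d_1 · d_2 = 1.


Common zeros: {(2, 3)}; count = 1; Bézout bound = 1.

deg(f) = 1, deg(g) = 1, so Bézout bound = 1.
Scan x ∈ F_5. For each x, list the y ∈ F_5 with f(x, y) ≡ 0 and those with g(x, y) ≡ 0 (mod 5); the common zeros in that column are the intersection.
  x = 0: f ≡ 0 at y ∈ ∅; g ≡ 0 at y ∈ {2}; common: ∅.
  x = 1: f ≡ 0 at y ∈ ∅; g ≡ 0 at y ∈ {0}; common: ∅.
  x = 2: f ≡ 0 at y ∈ {0, 1, 2, 3, 4}; g ≡ 0 at y ∈ {3}; common: {3}.
  x = 3: f ≡ 0 at y ∈ ∅; g ≡ 0 at y ∈ {1}; common: ∅.
  x = 4: f ≡ 0 at y ∈ ∅; g ≡ 0 at y ∈ {4}; common: ∅.
Collecting: common zeros = {(2, 3)}, so the count is 1.
Comparison with the Bézout bound: 1 ≤ 1 = deg(f)·deg(g), as expected for curves with no common component (the bound is attained).


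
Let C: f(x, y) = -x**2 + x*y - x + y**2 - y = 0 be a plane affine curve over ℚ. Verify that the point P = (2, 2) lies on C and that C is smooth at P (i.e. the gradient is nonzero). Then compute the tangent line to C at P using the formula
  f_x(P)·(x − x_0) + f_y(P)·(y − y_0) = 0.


Tangent line at P: -3*x + 5*y - 4 = 0.

Step 1: f(2, 2) = 0, so P lies on C.
Step 2: partial derivatives
  f_x(x, y) = -2*x + y - 1, f_y(x, y) = x + 2*y - 1.
  f_x(P) = -3, f_y(P) = 5 (gradient nonzero, so P is smooth).
Step 3: tangent line at P: -3·(x − 2) + 5·(y − 2) = 0.
Expanding: -3*x + 5*y - 4 = 0.


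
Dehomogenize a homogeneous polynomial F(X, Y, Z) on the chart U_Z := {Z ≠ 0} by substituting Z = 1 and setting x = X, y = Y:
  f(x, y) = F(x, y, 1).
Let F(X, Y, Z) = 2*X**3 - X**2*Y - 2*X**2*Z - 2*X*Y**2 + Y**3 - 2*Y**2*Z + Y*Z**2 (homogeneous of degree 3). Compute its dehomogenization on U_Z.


f(x, y) = 2*x**3 - x**2*y - 2*x**2 - 2*x*y**2 + y**3 - 2*y**2 + y

On U_Z we set Z = 1. Each monomial c·X^i·Y^j·Z^k in F becomes c·x^i·y^j·1^k = c·x^i·y^j.
Substituting Z = 1: F(X, Y, 1) = 2*x**3 - x**2*y - 2*x**2 - 2*x*y**2 + y**3 - 2*y**2 + y.
Note: deg(f) ≤ deg(F) = 3; strict inequality happens when F is divisible by Z (lost terms).


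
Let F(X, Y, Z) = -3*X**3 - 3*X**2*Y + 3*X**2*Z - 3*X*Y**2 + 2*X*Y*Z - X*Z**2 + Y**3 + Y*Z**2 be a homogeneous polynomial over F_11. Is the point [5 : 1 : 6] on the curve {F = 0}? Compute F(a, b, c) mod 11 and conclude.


F(5,1,6) ≡ 1 (mod 11); P is NOT on the curve.

Evaluate F(5, 1, 6) term-by-term (mod 11).
  -3*X**3 ↦ -3·125·1·1 = -375
  -3*X**2*Y ↦ -3·25·1·1 = -75
  3*X**2*Z ↦ 3·25·1·6 = 450
  -3*X*Y**2 ↦ -3·5·1·1 = -15
  2*X*Y*Z ↦ 2·5·1·6 = 60
  -X*Z**2 ↦ -1·5·1·36 = -180
  Y**3 ↦ 1·1·1·1 = 1
  Y*Z**2 ↦ 1·1·1·36 = 36
Sum: F(5, 1, 6) = (-375) + (-75) + (450) + (-15) + (60) + (-180) + (1) + (36) = -98.
Reducing mod 11: -98 ≡ 1 (mod 11).
Since F(a, b, c) ≡ 1 ≠ 0 (mod 11), P does NOT lie on the curve.


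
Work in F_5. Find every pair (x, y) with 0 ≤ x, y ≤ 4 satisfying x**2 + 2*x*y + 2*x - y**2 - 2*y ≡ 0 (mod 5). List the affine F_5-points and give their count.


Affine F_5-points: {(0, 0), (0, 3), (2, 3), (2, 4), (3, 0), (3, 4)}; count = 6.

For each of the 25 pairs (x, y) ∈ F_5², evaluate f(x, y) mod 5. Record the zeros.
  x = 0: [0↦0, 1↦2, 2↦2, 3↦0, 4↦1]  zeros at y ∈ {0, 3}
  x = 1: [0↦3, 1↦2, 2↦4, 3↦4, 4↦2]  zeros at y ∈ ∅
  x = 2: [0↦3, 1↦4, 2↦3, 3↦0, 4↦0]  zeros at y ∈ {3, 4}
  x = 3: [0↦0, 1↦3, 2↦4, 3↦3, 4↦0]  zeros at y ∈ {0, 4}
  x = 4: [0↦4, 1↦4, 2↦2, 3↦3, 4↦2]  zeros at y ∈ ∅
Collecting zeros: affine points = {(0, 0), (0, 3), (2, 3), (2, 4), (3, 0), (3, 4)}.
Total count |C(F_5)_aff| = 6.


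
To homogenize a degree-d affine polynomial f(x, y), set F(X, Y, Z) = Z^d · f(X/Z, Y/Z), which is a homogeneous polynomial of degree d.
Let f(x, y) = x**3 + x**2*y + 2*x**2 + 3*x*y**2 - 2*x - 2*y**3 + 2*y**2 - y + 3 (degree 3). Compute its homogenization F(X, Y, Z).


F(X, Y, Z) = X**3 + X**2*Y + 2*X**2*Z + 3*X*Y**2 - 2*X*Z**2 - 2*Y**3 + 2*Y**2*Z - Y*Z**2 + 3*Z**3

deg(f) = 3.
Substitute x = X/Z, y = Y/Z into f, then multiply by Z^3.
  monomial 1·x^3·y^0 ↦ 1·X^3·Y^0·Z^0.
  monomial 1·x^2·y^1 ↦ 1·X^2·Y^1·Z^0.
  monomial 2·x^2·y^0 ↦ 2·X^2·Y^0·Z^1.
  monomial 3·x^1·y^2 ↦ 3·X^1·Y^2·Z^0.
  monomial -2·x^1·y^0 ↦ -2·X^1·Y^0·Z^2.
  monomial -2·x^0·y^3 ↦ -2·X^0·Y^3·Z^0.
  monomial 2·x^0·y^2 ↦ 2·X^0·Y^2·Z^1.
  monomial -1·x^0·y^1 ↦ -1·X^0·Y^1·Z^2.
  monomial 3·x^0·y^0 ↦ 3·X^0·Y^0·Z^3.
Collecting: F(X, Y, Z) = X**3 + X**2*Y + 2*X**2*Z + 3*X*Y**2 - 2*X*Z**2 - 2*Y**3 + 2*Y**2*Z - Y*Z**2 + 3*Z**3.


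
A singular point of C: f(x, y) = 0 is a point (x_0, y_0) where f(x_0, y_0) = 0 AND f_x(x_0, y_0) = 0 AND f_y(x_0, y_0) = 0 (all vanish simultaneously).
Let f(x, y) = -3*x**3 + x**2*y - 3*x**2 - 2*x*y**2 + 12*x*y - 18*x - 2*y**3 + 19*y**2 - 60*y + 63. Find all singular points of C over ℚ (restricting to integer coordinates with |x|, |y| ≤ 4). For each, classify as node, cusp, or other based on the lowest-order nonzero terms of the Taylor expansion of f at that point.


Singular points: {(0, 3)}; classification: cusp.

Compute partial derivatives:
  f_x = -9*x**2 + 2*x*y - 6*x - 2*y**2 + 12*y - 18.
  f_y = x**2 - 4*x*y + 12*x - 6*y**2 + 38*y - 60.
Scan x_0 ∈ {−4, ..., 4}. For each x_0, f_y(x_0, y) is a polynomial in y; find its integer roots y ∈ {−4, ..., 4}, then test f_x and f at those candidates.
  x = -4: f_y(-4, y) = -6*y**2 + 54*y - 92; no integer root y with |y| ≤ 4.
  x = -3: f_y(-3, y) = -6*y**2 + 50*y - 87; no integer root y with |y| ≤ 4.
  x = -2: f_y(-2, y) = -6*y**2 + 46*y - 80; no integer root y with |y| ≤ 4.
  x = -1: f_y(-1, y) = -6*y**2 + 42*y - 71; no integer root y with |y| ≤ 4.
  x = 0: f_y(0, y) = -6*y**2 + 38*y - 60; vanishes at y ∈ {3}. (0, 3): f_x = 0, f = 0 — SINGULAR.
  x = 1: f_y(1, y) = -6*y**2 + 34*y - 47; no integer root y with |y| ≤ 4.
  x = 2: f_y(2, y) = -6*y**2 + 30*y - 32; no integer root y with |y| ≤ 4.
  x = 3: f_y(3, y) = -6*y**2 + 26*y - 15; no integer root y with |y| ≤ 4.
  x = 4: f_y(4, y) = -6*y**2 + 22*y + 4; no integer root y with |y| ≤ 4.
Only singular point on the grid: (0, 3).
Classify: substitute x = 0 + u, y = 3 + v and expand: f = -3*u**3 + u**2*v - 2*u*v**2 - 2*v**3 + v**2.
No constant or linear terms (consistent with a singular point). Quadratic part: v**2. Cubic part: -3*u**3 + u**2*v - 2*u*v**2 - 2*v**3.
The quadratic part v**2 is a perfect square, so there is a single (double) tangent line v = 0, i.e. y = 3. Restricting the cubic part to that line (v = 0) leaves -3*u**3 ≠ 0, so f is not divisible by v and the branch is v² ≈ 3*u**3 to lowest order — this is a cusp.
Classification: cusp.


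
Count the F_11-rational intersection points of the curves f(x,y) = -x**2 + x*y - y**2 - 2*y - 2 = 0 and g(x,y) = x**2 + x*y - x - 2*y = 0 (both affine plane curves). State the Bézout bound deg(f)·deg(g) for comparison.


Common zeros: {(4, 5)}; count = 1; Bézout bound = 4.

deg(f) = 2, deg(g) = 2, so Bézout bound = 4.
Scan x ∈ F_11. For each x, list the y ∈ F_11 with f(x, y) ≡ 0 and those with g(x, y) ≡ 0 (mod 11); the common zeros in that column are the intersection.
  x = 0: f ≡ 0 at y ∈ ∅; g ≡ 0 at y ∈ {0}; common: ∅.
  x = 1: f ≡ 0 at y ∈ {5}; g ≡ 0 at y ∈ {0}; common: ∅.
  x = 2: f ≡ 0 at y ∈ {4, 7}; g ≡ 0 at y ∈ ∅; common: ∅.
  x = 3: f ≡ 0 at y ∈ {0, 1}; g ≡ 0 at y ∈ {5}; common: ∅.
  x = 4: f ≡ 0 at y ∈ {5, 8}; g ≡ 0 at y ∈ {5}; common: {5}.
  x = 5: f ≡ 0 at y ∈ {7}; g ≡ 0 at y ∈ {8}; common: ∅.
  x = 6: f ≡ 0 at y ∈ ∅; g ≡ 0 at y ∈ {9}; common: ∅.
  x = 7: f ≡ 0 at y ∈ ∅; g ≡ 0 at y ∈ {7}; common: ∅.
  x = 8: f ≡ 0 at y ∈ {0, 6}; g ≡ 0 at y ∈ {9}; common: ∅.
  x = 9: f ≡ 0 at y ∈ {1, 6}; g ≡ 0 at y ∈ {7}; common: ∅.
  x = 10: f ≡ 0 at y ∈ ∅; g ≡ 0 at y ∈ {8}; common: ∅.
Collecting: common zeros = {(4, 5)}, so the count is 1.
Comparison with the Bézout bound: 1 ≤ 4 = deg(f)·deg(g), as expected for curves with no common component (the affine F_11-count falls short of the bound because intersections may lie at infinity, over extension fields, or carry multiplicity).


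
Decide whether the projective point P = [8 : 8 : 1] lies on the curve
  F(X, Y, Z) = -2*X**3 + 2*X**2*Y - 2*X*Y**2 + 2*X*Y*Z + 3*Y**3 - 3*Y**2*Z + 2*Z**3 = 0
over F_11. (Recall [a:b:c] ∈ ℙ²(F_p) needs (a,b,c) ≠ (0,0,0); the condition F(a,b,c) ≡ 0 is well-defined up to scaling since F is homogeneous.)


F(8,8,1) ≡ 10 (mod 11); P is NOT on the curve.

Evaluate F(8, 8, 1) term-by-term (mod 11).
  -2*X**3 ↦ -2·512·1·1 = -1024
  2*X**2*Y ↦ 2·64·8·1 = 1024
  -2*X*Y**2 ↦ -2·8·64·1 = -1024
  2*X*Y*Z ↦ 2·8·8·1 = 128
  3*Y**3 ↦ 3·1·512·1 = 1536
  -3*Y**2*Z ↦ -3·1·64·1 = -192
  2*Z**3 ↦ 2·1·1·1 = 2
Sum: F(8, 8, 1) = (-1024) + (1024) + (-1024) + (128) + (1536) + (-192) + (2) = 450.
Reducing mod 11: 450 ≡ 10 (mod 11).
Since F(a, b, c) ≡ 10 ≠ 0 (mod 11), P does NOT lie on the curve.


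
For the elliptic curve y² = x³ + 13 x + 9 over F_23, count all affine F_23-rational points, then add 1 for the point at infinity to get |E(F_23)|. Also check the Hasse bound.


Affine points = {(0, 3), (0, 20), (1, 0), (3, 11), (3, 12), (6, 2), (6, 21), (7, 11), (7, 12), (8, 2), (8, 21), (9, 2), (9, 21), (10, 9), (10, 14), (13, 11), (13, 12), (16, 9), (16, 14), (18, 7), (18, 16), (19, 10), (19, 13), (20, 9), (20, 14), (22, 8), (22, 15)}; affine count = 27; |E(F_23)| = 28.

Discriminant check: Δ ∝ 4a³ + 27b² = 4·13³ + 27·9² = 4·2197 + 27·81 ≡ 4 (mod 23). Nonzero ⇒ E is nonsingular.
For each x ∈ F_23, compute rhs = x³ + 13·x + 9 mod 23, then count y ∈ F_23 with y² ≡ rhs.
  x = 0: rhs = 9, matching y values: 3, 20 (2 points).
  x = 1: rhs = 0, matching y values: 0 (1 points).
  x = 2: rhs = 20, matching y values: none (0 points).
  x = 3: rhs = 6, matching y values: 11, 12 (2 points).
  x = 4: rhs = 10, matching y values: none (0 points).
  x = 5: rhs = 15, matching y values: none (0 points).
  x = 6: rhs = 4, matching y values: 2, 21 (2 points).
  x = 7: rhs = 6, matching y values: 11, 12 (2 points).
  x = 8: rhs = 4, matching y values: 2, 21 (2 points).
  x = 9: rhs = 4, matching y values: 2, 21 (2 points).
  x = 10: rhs = 12, matching y values: 9, 14 (2 points).
  x = 11: rhs = 11, matching y values: none (0 points).
  x = 12: rhs = 7, matching y values: none (0 points).
  x = 13: rhs = 6, matching y values: 11, 12 (2 points).
  x = 14: rhs = 14, matching y values: none (0 points).
  x = 15: rhs = 14, matching y values: none (0 points).
  x = 16: rhs = 12, matching y values: 9, 14 (2 points).
  x = 17: rhs = 14, matching y values: none (0 points).
  x = 18: rhs = 3, matching y values: 7, 16 (2 points).
  x = 19: rhs = 8, matching y values: 10, 13 (2 points).
  x = 20: rhs = 12, matching y values: 9, 14 (2 points).
  x = 21: rhs = 21, matching y values: none (0 points).
  x = 22: rhs = 18, matching y values: 8, 15 (2 points).
Total affine count: 27.
Full point count |E(F_23)| = 27 + 1 = 28.
Hasse bound: |28 − (23+1)| = |4| = 4 ≤ 2√23 ≈ 9.5917 ✓.


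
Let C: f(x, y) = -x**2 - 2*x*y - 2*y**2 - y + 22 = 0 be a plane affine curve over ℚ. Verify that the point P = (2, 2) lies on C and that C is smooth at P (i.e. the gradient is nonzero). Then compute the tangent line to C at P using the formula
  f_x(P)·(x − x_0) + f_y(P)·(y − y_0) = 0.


Tangent line at P: -8*x - 13*y + 42 = 0.

Step 1: f(2, 2) = 0, so P lies on C.
Step 2: partial derivatives
  f_x(x, y) = -2*x - 2*y, f_y(x, y) = -2*x - 4*y - 1.
  f_x(P) = -8, f_y(P) = -13 (gradient nonzero, so P is smooth).
Step 3: tangent line at P: -8·(x − 2) + -13·(y − 2) = 0.
Expanding: -8*x - 13*y + 42 = 0.


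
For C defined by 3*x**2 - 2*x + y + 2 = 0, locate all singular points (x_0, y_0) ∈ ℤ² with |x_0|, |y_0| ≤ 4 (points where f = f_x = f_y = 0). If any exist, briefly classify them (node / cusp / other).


No singular points in the scanned grid; C is smooth there.

Compute partial derivatives:
  f_x = 6*x - 2.
  f_y = 1.
f_y = 1 is a nonzero constant, so f_y never vanishes: no point (x, y) can satisfy f = f_x = f_y = 0. In particular no (x, y) ∈ {−4, ..., 4}² is singular; the curve is smooth.


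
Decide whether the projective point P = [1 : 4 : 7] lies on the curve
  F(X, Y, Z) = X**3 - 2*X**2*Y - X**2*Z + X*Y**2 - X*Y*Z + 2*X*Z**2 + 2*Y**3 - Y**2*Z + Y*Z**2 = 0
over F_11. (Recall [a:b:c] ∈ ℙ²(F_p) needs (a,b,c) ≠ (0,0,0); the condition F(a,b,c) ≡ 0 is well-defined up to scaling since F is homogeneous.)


F(1,4,7) ≡ 9 (mod 11); P is NOT on the curve.

Evaluate F(1, 4, 7) term-by-term (mod 11).
  X**3 ↦ 1·1·1·1 = 1
  -2*X**2*Y ↦ -2·1·4·1 = -8
  -X**2*Z ↦ -1·1·1·7 = -7
  X*Y**2 ↦ 1·1·16·1 = 16
  -X*Y*Z ↦ -1·1·4·7 = -28
  2*X*Z**2 ↦ 2·1·1·49 = 98
  2*Y**3 ↦ 2·1·64·1 = 128
  -Y**2*Z ↦ -1·1·16·7 = -112
  Y*Z**2 ↦ 1·1·4·49 = 196
Sum: F(1, 4, 7) = (1) + (-8) + (-7) + (16) + (-28) + (98) + (128) + (-112) + (196) = 284.
Reducing mod 11: 284 ≡ 9 (mod 11).
Since F(a, b, c) ≡ 9 ≠ 0 (mod 11), P does NOT lie on the curve.


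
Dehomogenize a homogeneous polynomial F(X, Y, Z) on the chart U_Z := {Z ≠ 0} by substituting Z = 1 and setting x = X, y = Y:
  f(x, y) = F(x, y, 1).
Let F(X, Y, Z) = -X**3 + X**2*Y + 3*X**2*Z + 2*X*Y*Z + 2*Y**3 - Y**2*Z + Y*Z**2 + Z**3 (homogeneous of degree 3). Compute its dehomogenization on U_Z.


f(x, y) = -x**3 + x**2*y + 3*x**2 + 2*x*y + 2*y**3 - y**2 + y + 1

On U_Z we set Z = 1. Each monomial c·X^i·Y^j·Z^k in F becomes c·x^i·y^j·1^k = c·x^i·y^j.
Substituting Z = 1: F(X, Y, 1) = -x**3 + x**2*y + 3*x**2 + 2*x*y + 2*y**3 - y**2 + y + 1.
Note: deg(f) ≤ deg(F) = 3; strict inequality happens when F is divisible by Z (lost terms).


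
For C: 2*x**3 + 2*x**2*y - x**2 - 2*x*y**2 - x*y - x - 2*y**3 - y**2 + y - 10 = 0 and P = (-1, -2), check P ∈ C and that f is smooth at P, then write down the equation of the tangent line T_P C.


Tangent line at P: 9*x - 24*y - 39 = 0.

Step 1: f(-1, -2) = 0, so P lies on C.
Step 2: partial derivatives
  f_x(x, y) = 6*x**2 + 4*x*y - 2*x - 2*y**2 - y - 1, f_y(x, y) = 2*x**2 - 4*x*y - x - 6*y**2 - 2*y + 1.
  f_x(P) = 9, f_y(P) = -24 (gradient nonzero, so P is smooth).
Step 3: tangent line at P: 9·(x − -1) + -24·(y − -2) = 0.
Expanding: 9*x - 24*y - 39 = 0.


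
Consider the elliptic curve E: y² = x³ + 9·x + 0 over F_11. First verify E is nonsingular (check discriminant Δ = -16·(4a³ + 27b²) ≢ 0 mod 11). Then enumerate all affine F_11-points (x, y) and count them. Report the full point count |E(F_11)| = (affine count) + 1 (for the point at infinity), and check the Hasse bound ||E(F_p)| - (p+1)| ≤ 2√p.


Affine points = {(0, 0), (2, 2), (2, 9), (4, 1), (4, 10), (5, 4), (5, 7), (8, 1), (8, 10), (10, 1), (10, 10)}; affine count = 11; |E(F_11)| = 12.

Discriminant check: Δ ∝ 4a³ + 27b² = 4·9³ + 27·0² = 4·729 + 27·0 ≡ 1 (mod 11). Nonzero ⇒ E is nonsingular.
For each x ∈ F_11, compute rhs = x³ + 9·x + 0 mod 11, then count y ∈ F_11 with y² ≡ rhs.
  x = 0: rhs = 0, matching y values: 0 (1 points).
  x = 1: rhs = 10, matching y values: none (0 points).
  x = 2: rhs = 4, matching y values: 2, 9 (2 points).
  x = 3: rhs = 10, matching y values: none (0 points).
  x = 4: rhs = 1, matching y values: 1, 10 (2 points).
  x = 5: rhs = 5, matching y values: 4, 7 (2 points).
  x = 6: rhs = 6, matching y values: none (0 points).
  x = 7: rhs = 10, matching y values: none (0 points).
  x = 8: rhs = 1, matching y values: 1, 10 (2 points).
  x = 9: rhs = 7, matching y values: none (0 points).
  x = 10: rhs = 1, matching y values: 1, 10 (2 points).
Total affine count: 11.
Full point count |E(F_11)| = 11 + 1 = 12.
Hasse bound: |12 − (11+1)| = |0| = 0 ≤ 2√11 ≈ 6.6332 ✓.


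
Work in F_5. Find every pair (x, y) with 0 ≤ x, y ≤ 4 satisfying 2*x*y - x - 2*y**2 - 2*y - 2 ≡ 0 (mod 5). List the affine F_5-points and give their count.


Affine F_5-points: {(1, 1), (1, 4), (3, 0), (3, 2)}; count = 4.

For each of the 25 pairs (x, y) ∈ F_5², evaluate f(x, y) mod 5. Record the zeros.
  x = 0: [0↦3, 1↦4, 2↦1, 3↦4, 4↦3]  zeros at y ∈ ∅
  x = 1: [0↦2, 1↦0, 2↦4, 3↦4, 4↦0]  zeros at y ∈ {1, 4}
  x = 2: [0↦1, 1↦1, 2↦2, 3↦4, 4↦2]  zeros at y ∈ ∅
  x = 3: [0↦0, 1↦2, 2↦0, 3↦4, 4↦4]  zeros at y ∈ {0, 2}
  x = 4: [0↦4, 1↦3, 2↦3, 3↦4, 4↦1]  zeros at y ∈ ∅
Collecting zeros: affine points = {(1, 1), (1, 4), (3, 0), (3, 2)}.
Total count |C(F_5)_aff| = 4.


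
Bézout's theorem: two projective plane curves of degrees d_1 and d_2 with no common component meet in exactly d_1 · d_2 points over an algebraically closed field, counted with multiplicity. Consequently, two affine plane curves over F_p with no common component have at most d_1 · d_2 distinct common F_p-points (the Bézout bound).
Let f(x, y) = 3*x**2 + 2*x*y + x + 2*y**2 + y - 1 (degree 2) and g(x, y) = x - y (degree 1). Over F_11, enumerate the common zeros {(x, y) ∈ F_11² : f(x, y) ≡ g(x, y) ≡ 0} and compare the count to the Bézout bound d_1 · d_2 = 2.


Common zeros: ∅; count = 0; Bézout bound = 2.

deg(f) = 2, deg(g) = 1, so Bézout bound = 2.
Scan x ∈ F_11. For each x, list the y ∈ F_11 with f(x, y) ≡ 0 and those with g(x, y) ≡ 0 (mod 11); the common zeros in that column are the intersection.
  x = 0: f ≡ 0 at y ∈ {6, 10}; g ≡ 0 at y ∈ {0}; common: ∅.
  x = 1: f ≡ 0 at y ∈ ∅; g ≡ 0 at y ∈ {1}; common: ∅.
  x = 2: f ≡ 0 at y ∈ {5, 9}; g ≡ 0 at y ∈ {2}; common: ∅.
  x = 3: f ≡ 0 at y ∈ {6, 7}; g ≡ 0 at y ∈ {3}; common: ∅.
  x = 4: f ≡ 0 at y ∈ {2, 10}; g ≡ 0 at y ∈ {4}; common: ∅.
  x = 5: f ≡ 0 at y ∈ ∅; g ≡ 0 at y ∈ {5}; common: ∅.
  x = 6: f ≡ 0 at y ∈ ∅; g ≡ 0 at y ∈ {6}; common: ∅.
  x = 7: f ≡ 0 at y ∈ ∅; g ≡ 0 at y ∈ {7}; common: ∅.
  x = 8: f ≡ 0 at y ∈ ∅; g ≡ 0 at y ∈ {8}; common: ∅.
  x = 9: f ≡ 0 at y ∈ {2, 5}; g ≡ 0 at y ∈ {9}; common: ∅.
  x = 10: f ≡ 0 at y ∈ {8, 9}; g ≡ 0 at y ∈ {10}; common: ∅.
Collecting: common zeros = ∅, so the count is 0.
Comparison with the Bézout bound: 0 ≤ 2 = deg(f)·deg(g), as expected for curves with no common component (the affine F_11-count falls short of the bound because intersections may lie at infinity, over extension fields, or carry multiplicity).


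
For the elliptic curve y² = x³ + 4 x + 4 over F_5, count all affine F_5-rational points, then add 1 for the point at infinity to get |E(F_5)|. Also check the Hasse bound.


Affine points = {(0, 2), (0, 3), (1, 2), (1, 3), (2, 0), (4, 2), (4, 3)}; affine count = 7; |E(F_5)| = 8.

Discriminant check: Δ ∝ 4a³ + 27b² = 4·4³ + 27·4² = 4·64 + 27·16 ≡ 3 (mod 5). Nonzero ⇒ E is nonsingular.
For each x ∈ F_5, compute rhs = x³ + 4·x + 4 mod 5, then count y ∈ F_5 with y² ≡ rhs.
  x = 0: rhs = 4, matching y values: 2, 3 (2 points).
  x = 1: rhs = 4, matching y values: 2, 3 (2 points).
  x = 2: rhs = 0, matching y values: 0 (1 points).
  x = 3: rhs = 3, matching y values: none (0 points).
  x = 4: rhs = 4, matching y values: 2, 3 (2 points).
Total affine count: 7.
Full point count |E(F_5)| = 7 + 1 = 8.
Hasse bound: |8 − (5+1)| = |2| = 2 ≤ 2√5 ≈ 4.4721 ✓.


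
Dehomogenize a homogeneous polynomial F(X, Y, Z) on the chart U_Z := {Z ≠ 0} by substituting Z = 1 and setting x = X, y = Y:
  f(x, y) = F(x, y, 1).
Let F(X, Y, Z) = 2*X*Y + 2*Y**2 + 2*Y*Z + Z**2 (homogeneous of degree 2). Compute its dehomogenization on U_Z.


f(x, y) = 2*x*y + 2*y**2 + 2*y + 1

On U_Z we set Z = 1. Each monomial c·X^i·Y^j·Z^k in F becomes c·x^i·y^j·1^k = c·x^i·y^j.
Substituting Z = 1: F(X, Y, 1) = 2*x*y + 2*y**2 + 2*y + 1.
Note: deg(f) ≤ deg(F) = 2; strict inequality happens when F is divisible by Z (lost terms).


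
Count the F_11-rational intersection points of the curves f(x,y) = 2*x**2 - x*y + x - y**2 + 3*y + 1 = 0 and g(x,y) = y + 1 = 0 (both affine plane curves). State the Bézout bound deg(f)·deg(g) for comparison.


Common zeros: ∅; count = 0; Bézout bound = 2.

deg(f) = 2, deg(g) = 1, so Bézout bound = 2.
Scan x ∈ F_11. For each x, list the y ∈ F_11 with f(x, y) ≡ 0 and those with g(x, y) ≡ 0 (mod 11); the common zeros in that column are the intersection.
  x = 0: f ≡ 0 at y ∈ ∅; g ≡ 0 at y ∈ {10}; common: ∅.
  x = 1: f ≡ 0 at y ∈ {5, 8}; g ≡ 0 at y ∈ {10}; common: ∅.
  x = 2: f ≡ 0 at y ∈ {0, 1}; g ≡ 0 at y ∈ {10}; common: ∅.
  x = 3: f ≡ 0 at y ∈ {0}; g ≡ 0 at y ∈ {10}; common: ∅.
  x = 4: f ≡ 0 at y ∈ ∅; g ≡ 0 at y ∈ {10}; common: ∅.
  x = 5: f ≡ 0 at y ∈ ∅; g ≡ 0 at y ∈ {10}; common: ∅.
  x = 6: f ≡ 0 at y ∈ ∅; g ≡ 0 at y ∈ {10}; common: ∅.
  x = 7: f ≡ 0 at y ∈ {9}; g ≡ 0 at y ∈ {10}; common: ∅.
  x = 8: f ≡ 0 at y ∈ {8, 9}; g ≡ 0 at y ∈ {10}; common: ∅.
  x = 9: f ≡ 0 at y ∈ {1, 4}; g ≡ 0 at y ∈ {10}; common: ∅.
  x = 10: f ≡ 0 at y ∈ ∅; g ≡ 0 at y ∈ {10}; common: ∅.
Collecting: common zeros = ∅, so the count is 0.
Comparison with the Bézout bound: 0 ≤ 2 = deg(f)·deg(g), as expected for curves with no common component (the affine F_11-count falls short of the bound because intersections may lie at infinity, over extension fields, or carry multiplicity).


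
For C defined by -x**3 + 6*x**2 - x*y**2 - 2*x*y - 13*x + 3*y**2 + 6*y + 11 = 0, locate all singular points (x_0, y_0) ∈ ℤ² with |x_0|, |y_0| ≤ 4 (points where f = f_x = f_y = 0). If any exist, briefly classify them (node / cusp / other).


Singular points: {(2, -1)}; classification: cusp.

Compute partial derivatives:
  f_x = -3*x**2 + 12*x - y**2 - 2*y - 13.
  f_y = -2*x*y - 2*x + 6*y + 6.
Scan x_0 ∈ {−4, ..., 4}. For each x_0, f_y(x_0, y) is a polynomial in y; find its integer roots y ∈ {−4, ..., 4}, then test f_x and f at those candidates.
  x = -4: f_y(-4, y) = 14*y + 14; vanishes at y ∈ {-1}. (-4, -1): f_x = -108 ≠ 0.
  x = -3: f_y(-3, y) = 12*y + 12; vanishes at y ∈ {-1}. (-3, -1): f_x = -75 ≠ 0.
  x = -2: f_y(-2, y) = 10*y + 10; vanishes at y ∈ {-1}. (-2, -1): f_x = -48 ≠ 0.
  x = -1: f_y(-1, y) = 8*y + 8; vanishes at y ∈ {-1}. (-1, -1): f_x = -27 ≠ 0.
  x = 0: f_y(0, y) = 6*y + 6; vanishes at y ∈ {-1}. (0, -1): f_x = -12 ≠ 0.
  x = 1: f_y(1, y) = 4*y + 4; vanishes at y ∈ {-1}. (1, -1): f_x = -3 ≠ 0.
  x = 2: f_y(2, y) = 2*y + 2; vanishes at y ∈ {-1}. (2, -1): f_x = 0, f = 0 — SINGULAR.
  x = 3: f_y(3, y) = 0; vanishes at y ∈ {-4, -3, -2, -1, 0, 1, 2, 3, 4}. (3, -4): f_x = -12 ≠ 0; (3, -3): f_x = -7 ≠ 0; (3, -2): f_x = -4 ≠ 0; (3, -1): f_x = -3 ≠ 0; (3, 0): f_x = -4 ≠ 0; (3, 1): f_x = -7 ≠ 0; (3, 2): f_x = -12 ≠ 0; (3, 3): f_x = -19 ≠ 0; (3, 4): f_x = -28 ≠ 0.
  x = 4: f_y(4, y) = -2*y - 2; vanishes at y ∈ {-1}. (4, -1): f_x = -12 ≠ 0.
Only singular point on the grid: (2, -1).
Classify: substitute x = 2 + u, y = -1 + v and expand: f = -u**3 - u*v**2 + v**2.
No constant or linear terms (consistent with a singular point). Quadratic part: v**2. Cubic part: -u**3 - u*v**2.
The quadratic part v**2 is a perfect square, so there is a single (double) tangent line v = 0, i.e. y = -1. Restricting the cubic part to that line (v = 0) leaves -u**3 ≠ 0, so f is not divisible by v and the branch is v² ≈ u**3 to lowest order — this is a cusp.
Classification: cusp.


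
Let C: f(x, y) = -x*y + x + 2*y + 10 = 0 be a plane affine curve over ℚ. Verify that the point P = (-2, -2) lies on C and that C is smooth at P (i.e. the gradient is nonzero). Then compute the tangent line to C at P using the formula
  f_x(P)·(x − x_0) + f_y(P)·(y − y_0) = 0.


Tangent line at P: 3*x + 4*y + 14 = 0.

Step 1: f(-2, -2) = 0, so P lies on C.
Step 2: partial derivatives
  f_x(x, y) = 1 - y, f_y(x, y) = 2 - x.
  f_x(P) = 3, f_y(P) = 4 (gradient nonzero, so P is smooth).
Step 3: tangent line at P: 3·(x − -2) + 4·(y − -2) = 0.
Expanding: 3*x + 4*y + 14 = 0.


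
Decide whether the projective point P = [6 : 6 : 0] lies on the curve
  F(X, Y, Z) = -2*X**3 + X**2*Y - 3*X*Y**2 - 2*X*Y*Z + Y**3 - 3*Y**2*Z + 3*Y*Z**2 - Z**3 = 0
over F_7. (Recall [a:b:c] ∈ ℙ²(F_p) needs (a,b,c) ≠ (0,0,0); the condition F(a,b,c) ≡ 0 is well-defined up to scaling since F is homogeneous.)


F(6,6,0) ≡ 3 (mod 7); P is NOT on the curve.

Evaluate F(6, 6, 0) term-by-term (mod 7).
  -2*X**3 ↦ -2·216·1·1 = -432
  X**2*Y ↦ 1·36·6·1 = 216
  -3*X*Y**2 ↦ -3·6·36·1 = -648
  -2*X*Y*Z ↦ -2·6·6·0 = 0
  Y**3 ↦ 1·1·216·1 = 216
  -3*Y**2*Z ↦ -3·1·36·0 = 0
  3*Y*Z**2 ↦ 3·1·6·0 = 0
  -Z**3 ↦ -1·1·1·0 = 0
Sum: F(6, 6, 0) = (-432) + (216) + (-648) + (0) + (216) + (0) + (0) + (0) = -648.
Reducing mod 7: -648 ≡ 3 (mod 7).
Since F(a, b, c) ≡ 3 ≠ 0 (mod 7), P does NOT lie on the curve.


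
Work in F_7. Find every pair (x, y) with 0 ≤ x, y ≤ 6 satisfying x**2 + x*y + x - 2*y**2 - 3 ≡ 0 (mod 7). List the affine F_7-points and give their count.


Affine F_7-points: {(0, 3), (0, 4), (1, 2), (2, 4), (3, 2), (3, 3)}; count = 6.

For each of the 49 pairs (x, y) ∈ F_7², evaluate f(x, y) mod 7. Record the zeros.
  x = 0: [0↦4, 1↦2, 2↦3, 3↦0, 4↦0, 5↦3, 6↦2]  zeros at y ∈ {3, 4}
  x = 1: [0↦6, 1↦5, 2↦0, 3↦5, 4↦6, 5↦3, 6↦3]  zeros at y ∈ {2}
  x = 2: [0↦3, 1↦3, 2↦6, 3↦5, 4↦0, 5↦5, 6↦6]  zeros at y ∈ {4}
  x = 3: [0↦2, 1↦3, 2↦0, 3↦0, 4↦3, 5↦2, 6↦4]  zeros at y ∈ {2, 3}
  x = 4: [0↦3, 1↦5, 2↦3, 3↦4, 4↦1, 5↦1, 6↦4]  zeros at y ∈ ∅
  x = 5: [0↦6, 1↦2, 2↦1, 3↦3, 4↦1, 5↦2, 6↦6]  zeros at y ∈ ∅
  x = 6: [0↦4, 1↦1, 2↦1, 3↦4, 4↦3, 5↦5, 6↦3]  zeros at y ∈ ∅
Collecting zeros: affine points = {(0, 3), (0, 4), (1, 2), (2, 4), (3, 2), (3, 3)}.
Total count |C(F_7)_aff| = 6.


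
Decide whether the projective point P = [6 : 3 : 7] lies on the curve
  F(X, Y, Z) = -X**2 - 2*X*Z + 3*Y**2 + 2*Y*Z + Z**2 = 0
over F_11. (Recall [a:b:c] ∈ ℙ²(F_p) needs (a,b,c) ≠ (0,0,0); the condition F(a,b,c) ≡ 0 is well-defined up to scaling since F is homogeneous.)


F(6,3,7) ≡ 9 (mod 11); P is NOT on the curve.

Evaluate F(6, 3, 7) term-by-term (mod 11).
  -X**2 ↦ -1·36·1·1 = -36
  -2*X*Z ↦ -2·6·1·7 = -84
  3*Y**2 ↦ 3·1·9·1 = 27
  2*Y*Z ↦ 2·1·3·7 = 42
  Z**2 ↦ 1·1·1·49 = 49
Sum: F(6, 3, 7) = (-36) + (-84) + (27) + (42) + (49) = -2.
Reducing mod 11: -2 ≡ 9 (mod 11).
Since F(a, b, c) ≡ 9 ≠ 0 (mod 11), P does NOT lie on the curve.
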